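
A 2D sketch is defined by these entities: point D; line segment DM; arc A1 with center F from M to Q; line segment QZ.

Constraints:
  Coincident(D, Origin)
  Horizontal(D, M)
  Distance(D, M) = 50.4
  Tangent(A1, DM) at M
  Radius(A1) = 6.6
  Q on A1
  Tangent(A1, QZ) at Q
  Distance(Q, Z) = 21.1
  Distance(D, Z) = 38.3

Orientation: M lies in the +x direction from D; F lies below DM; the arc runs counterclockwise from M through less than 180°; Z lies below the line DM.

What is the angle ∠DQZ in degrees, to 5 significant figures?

57.810°

Checks: |FQ| = 6.600 ✓; ∠(FQ, QZ) = 90.00° ✓; |QZ| = 21.10 ✓; |DZ| = 38.30 ✓.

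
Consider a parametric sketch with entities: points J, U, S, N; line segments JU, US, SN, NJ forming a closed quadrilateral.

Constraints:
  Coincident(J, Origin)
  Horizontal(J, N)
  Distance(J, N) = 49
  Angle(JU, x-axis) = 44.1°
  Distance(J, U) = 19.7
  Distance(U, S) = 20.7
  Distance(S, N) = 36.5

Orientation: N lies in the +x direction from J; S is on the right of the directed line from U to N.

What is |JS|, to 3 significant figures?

14.9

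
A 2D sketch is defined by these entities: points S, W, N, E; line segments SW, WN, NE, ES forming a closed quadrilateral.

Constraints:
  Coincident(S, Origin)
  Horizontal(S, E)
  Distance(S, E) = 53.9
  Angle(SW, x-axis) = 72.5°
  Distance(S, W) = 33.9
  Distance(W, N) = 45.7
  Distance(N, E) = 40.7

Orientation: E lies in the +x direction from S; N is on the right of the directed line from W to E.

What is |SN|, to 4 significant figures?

20.17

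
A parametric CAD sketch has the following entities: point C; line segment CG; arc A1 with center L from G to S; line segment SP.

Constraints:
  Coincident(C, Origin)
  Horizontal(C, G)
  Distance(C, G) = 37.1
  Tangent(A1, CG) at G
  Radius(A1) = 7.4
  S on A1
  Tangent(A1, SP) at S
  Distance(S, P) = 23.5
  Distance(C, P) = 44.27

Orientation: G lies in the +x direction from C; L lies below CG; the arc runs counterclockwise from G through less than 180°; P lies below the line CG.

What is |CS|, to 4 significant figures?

30.75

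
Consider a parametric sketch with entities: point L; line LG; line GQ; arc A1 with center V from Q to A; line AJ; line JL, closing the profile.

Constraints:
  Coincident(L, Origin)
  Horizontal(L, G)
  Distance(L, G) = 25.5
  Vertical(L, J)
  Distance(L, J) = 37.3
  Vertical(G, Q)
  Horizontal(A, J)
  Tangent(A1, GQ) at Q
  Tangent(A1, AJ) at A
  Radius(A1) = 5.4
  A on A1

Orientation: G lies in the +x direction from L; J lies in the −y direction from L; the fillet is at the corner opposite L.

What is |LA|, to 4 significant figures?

42.37

The virtual corner opposite L is at (25.50, -37.30). The tangent condition forces VQ to be normal to GQ and since A1 is tangent to AJ there, VA ⟂ AJ, with radius 5.4, so the center V sits 5.4 in from both sides at V = (20.10, -31.90). That places the tangent points at Q = (25.50, -31.90) on GQ and A = (20.10, -37.30) on AJ. Then |LA| = |A − L| = 42.37.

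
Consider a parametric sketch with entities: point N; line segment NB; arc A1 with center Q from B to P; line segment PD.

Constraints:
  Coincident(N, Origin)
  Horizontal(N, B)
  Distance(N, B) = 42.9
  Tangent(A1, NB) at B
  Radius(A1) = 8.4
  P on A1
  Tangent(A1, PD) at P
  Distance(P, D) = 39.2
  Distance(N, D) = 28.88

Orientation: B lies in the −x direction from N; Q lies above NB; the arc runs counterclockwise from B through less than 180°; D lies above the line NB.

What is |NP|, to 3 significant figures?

37.4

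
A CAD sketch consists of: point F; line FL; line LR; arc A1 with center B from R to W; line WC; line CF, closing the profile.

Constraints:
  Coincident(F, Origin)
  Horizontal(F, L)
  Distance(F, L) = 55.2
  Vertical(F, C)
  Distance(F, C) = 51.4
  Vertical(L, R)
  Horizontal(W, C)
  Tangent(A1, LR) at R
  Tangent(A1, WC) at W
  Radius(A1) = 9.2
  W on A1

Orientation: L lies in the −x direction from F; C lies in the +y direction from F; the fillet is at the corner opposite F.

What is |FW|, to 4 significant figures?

68.98

F is at the origin; FL is horizontal with |FL| = 55.2 and L on the −x side, so L = (-55.20, 0.000). F and C share the same x with |FC| = 51.4 and C on the +y side, so C = (0.000, 51.40). The virtual corner opposite F is at (-55.20, 51.40). Since A1 is tangent to LR there, BR ⟂ LR and A1 meets WC tangentially, so BW is at right angles to WC, with radius 9.2, so the center B sits 9.2 in from both sides at B = (-46.00, 42.20). That places the tangent points at R = (-55.20, 42.20) on LR and W = (-46.00, 51.40) on WC. Then |FW| = |W − F| = 68.98.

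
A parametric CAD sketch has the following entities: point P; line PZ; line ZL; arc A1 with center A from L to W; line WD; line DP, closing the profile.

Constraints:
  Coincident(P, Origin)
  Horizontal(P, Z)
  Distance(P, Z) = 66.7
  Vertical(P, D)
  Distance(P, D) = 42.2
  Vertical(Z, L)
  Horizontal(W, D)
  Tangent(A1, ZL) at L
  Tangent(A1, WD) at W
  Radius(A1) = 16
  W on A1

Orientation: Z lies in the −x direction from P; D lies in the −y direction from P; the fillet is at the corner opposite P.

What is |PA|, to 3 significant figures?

57.1

P is at the origin; PZ is horizontal with |PZ| = 66.7 and Z on the −x side, so Z = (-66.7, 0.00). PD is vertical with |PD| = 42.2 and D on the −y side, so D = (0.00, -42.2). The virtual corner opposite P is at (-66.7, -42.2). Tangency of A1 to ZL means the radius AL is perpendicular to ZL and A1 meets WD tangentially, so AW is at right angles to WD, with radius 16.0, so the center A sits 16.0 in from both sides at A = (-50.7, -26.2). Then |PA| = |A − P| = 57.1.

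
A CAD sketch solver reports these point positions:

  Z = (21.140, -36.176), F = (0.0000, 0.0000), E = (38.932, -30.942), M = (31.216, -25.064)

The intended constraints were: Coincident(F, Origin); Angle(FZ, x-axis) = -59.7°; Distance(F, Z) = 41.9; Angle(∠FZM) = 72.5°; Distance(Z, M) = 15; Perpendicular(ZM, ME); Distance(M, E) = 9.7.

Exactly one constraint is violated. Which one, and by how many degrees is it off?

Perpendicular(ZM, ME) — off by 4.90°.

F = (0.00, 0.00) ✓; FZ at -59.70° ✓; |FZ| = 41.90 ✓; ∠FZM = 72.50° ✓; |ZM| = 15.00 ✓; ∠(ZM, ME) = 85.10° ✗; |ME| = 9.700 ✓.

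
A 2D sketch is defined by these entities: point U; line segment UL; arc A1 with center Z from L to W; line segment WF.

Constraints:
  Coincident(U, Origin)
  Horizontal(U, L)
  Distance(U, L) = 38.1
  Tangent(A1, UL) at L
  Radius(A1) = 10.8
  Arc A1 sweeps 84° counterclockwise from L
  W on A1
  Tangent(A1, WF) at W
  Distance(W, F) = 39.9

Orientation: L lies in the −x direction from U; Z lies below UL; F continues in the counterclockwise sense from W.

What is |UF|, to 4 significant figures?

72.43

On A1, L sits at bearing 90° from Z; an 84° counterclockwise sweep puts W at bearing 174°, so W = Z + 10.8·(cos 174°, sin 174°) = (-48.84, -9.671). A1 meets WF tangentially, so ZW is at right angles to WF, so WF runs along (−sin 174°, cos 174°); with |WF| = 39.9, F = (-53.01, -49.35). Then |UF| = |F − U| = 72.43.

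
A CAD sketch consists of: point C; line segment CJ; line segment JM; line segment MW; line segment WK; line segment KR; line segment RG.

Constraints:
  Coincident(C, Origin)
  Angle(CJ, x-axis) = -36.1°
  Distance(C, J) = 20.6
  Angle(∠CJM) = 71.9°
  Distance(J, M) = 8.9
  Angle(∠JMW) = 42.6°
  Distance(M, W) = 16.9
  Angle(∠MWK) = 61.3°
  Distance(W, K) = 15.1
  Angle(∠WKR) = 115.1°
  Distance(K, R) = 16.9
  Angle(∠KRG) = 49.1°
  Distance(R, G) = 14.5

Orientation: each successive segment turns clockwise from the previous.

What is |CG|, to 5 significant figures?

18.965

∠WKR = 115.1° gives KR at -105.20° from the x-axis; with |KR| = 16.9, R = (19.910, -26.864). ∠KRG = 49.1° gives RG at 123.90° from the x-axis; with |RG| = 14.5, G = (11.822, -14.829). Then |CG| = |G − C| = 18.965.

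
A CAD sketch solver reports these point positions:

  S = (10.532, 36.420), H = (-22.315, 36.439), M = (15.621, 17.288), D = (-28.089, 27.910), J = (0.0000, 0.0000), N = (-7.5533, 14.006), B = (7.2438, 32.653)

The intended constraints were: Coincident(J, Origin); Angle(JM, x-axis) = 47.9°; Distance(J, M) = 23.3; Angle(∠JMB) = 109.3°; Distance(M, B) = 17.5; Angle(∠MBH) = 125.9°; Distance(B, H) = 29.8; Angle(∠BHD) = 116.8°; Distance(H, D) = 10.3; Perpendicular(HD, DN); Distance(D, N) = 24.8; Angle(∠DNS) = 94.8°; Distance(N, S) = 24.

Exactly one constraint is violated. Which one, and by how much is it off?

Distance(N, S) = 24 — off by 4.80.

J = (0.00, 0.00) ✓; JM at 47.90° ✓; |JM| = 23.30 ✓; ∠JMB = 109.3° ✓; |MB| = 17.50 ✓; ∠MBH = 125.9° ✓; |BH| = 29.80 ✓; ∠BHD = 116.8° ✓; |HD| = 10.30 ✓; ∠(HD, DN) = 90.00° ✓; |DN| = 24.80 ✓; ∠DNS = 94.80° ✓; |NS| = 28.80 ✗.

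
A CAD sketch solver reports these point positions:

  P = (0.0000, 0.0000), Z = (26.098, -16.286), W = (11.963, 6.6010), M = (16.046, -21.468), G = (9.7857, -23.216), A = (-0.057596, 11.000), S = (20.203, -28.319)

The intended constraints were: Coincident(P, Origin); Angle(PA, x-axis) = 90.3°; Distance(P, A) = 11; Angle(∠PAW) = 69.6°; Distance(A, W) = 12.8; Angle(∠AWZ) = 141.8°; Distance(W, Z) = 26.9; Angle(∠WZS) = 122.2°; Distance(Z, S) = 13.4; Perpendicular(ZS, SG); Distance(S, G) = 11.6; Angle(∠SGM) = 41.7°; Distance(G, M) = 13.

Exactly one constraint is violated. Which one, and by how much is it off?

Distance(G, M) = 13 — off by 6.50.

P = (0.00, 0.00) ✓; PA at 90.30° ✓; |PA| = 11.00 ✓; ∠PAW = 69.60° ✓; |AW| = 12.80 ✓; ∠AWZ = 141.8° ✓; |WZ| = 26.90 ✓; ∠WZS = 122.2° ✓; |ZS| = 13.40 ✓; ∠(ZS, SG) = 90.00° ✓; |SG| = 11.60 ✓; ∠SGM = 41.70° ✓; |GM| = 6.500 ✗.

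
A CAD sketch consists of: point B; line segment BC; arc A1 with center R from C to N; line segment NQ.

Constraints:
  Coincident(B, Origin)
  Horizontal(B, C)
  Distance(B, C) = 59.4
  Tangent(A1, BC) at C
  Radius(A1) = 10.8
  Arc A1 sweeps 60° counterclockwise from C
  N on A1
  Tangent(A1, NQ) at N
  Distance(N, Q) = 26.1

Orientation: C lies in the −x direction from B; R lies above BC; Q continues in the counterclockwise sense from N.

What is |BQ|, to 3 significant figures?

46.4

B is at the origin; BC is horizontal with |BC| = 59.4 and C on the −x side, so C = (-59.4, 0.00). Tangency of A1 to BC means the radius RC is perpendicular to BC, so R = C + (0, 10.8) = (-59.4, 10.8). On A1, C sits at bearing -90° from R; a 60° counterclockwise sweep puts N at bearing -30°, so N = R + 10.8·(cos -30°, sin -30°) = (-50.0, 5.40). A1 meets NQ tangentially, so RN is at right angles to NQ, so NQ runs along (−sin -30°, cos -30°); with |NQ| = 26.1, Q = (-37.0, 28.0). Then |BQ| = |Q − B| = 46.4.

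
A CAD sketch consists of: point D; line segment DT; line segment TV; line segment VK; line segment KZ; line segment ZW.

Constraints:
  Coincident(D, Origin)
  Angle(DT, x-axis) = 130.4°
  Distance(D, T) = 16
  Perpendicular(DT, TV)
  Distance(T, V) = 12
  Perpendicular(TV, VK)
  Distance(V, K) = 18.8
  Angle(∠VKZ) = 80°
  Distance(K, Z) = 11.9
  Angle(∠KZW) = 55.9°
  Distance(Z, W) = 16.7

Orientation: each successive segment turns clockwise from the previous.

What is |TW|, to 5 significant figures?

12.812

∠VKZ = 80.0° gives KZ at -149.60° from the x-axis; with |KZ| = 11.9, Z = (0.68928, -0.37667). ∠KZW = 55.9° gives ZW at 86.300° from the x-axis; with |ZW| = 16.7, W = (1.7670, 16.289). Then |TW| = |W − T| = 12.812.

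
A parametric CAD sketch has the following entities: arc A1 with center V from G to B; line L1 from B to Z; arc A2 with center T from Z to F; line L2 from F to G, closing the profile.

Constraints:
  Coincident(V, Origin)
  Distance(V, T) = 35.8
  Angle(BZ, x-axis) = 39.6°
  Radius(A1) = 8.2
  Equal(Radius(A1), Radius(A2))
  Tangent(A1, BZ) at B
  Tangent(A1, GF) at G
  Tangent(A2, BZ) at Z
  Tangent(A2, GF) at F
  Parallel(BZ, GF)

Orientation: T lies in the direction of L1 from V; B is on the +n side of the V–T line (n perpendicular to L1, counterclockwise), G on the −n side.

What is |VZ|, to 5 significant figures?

36.727

The slot axis is L1's direction at 39.6°, so u = (cos 39.6°, sin 39.6°) = (0.77051, 0.63742) and n = (−sin 39.6°, cos 39.6°) = (-0.63742, 0.77051). V is at the origin and T lies 35.8 along u from V, so T = 35.8·u = (27.584, 22.820). Tangency of A1 to both parallel lines with radius 8.2 puts B and G at V ± 8.2·n: B = (-5.2269, 6.3182), G = (5.2269, -6.3182). Equal radii place Z and F the same way about T: Z = T + 8.2·n = (22.357, 29.138), F = T − 8.2·n = (32.811, 16.502). Then |VZ| = |Z − V| = 36.727.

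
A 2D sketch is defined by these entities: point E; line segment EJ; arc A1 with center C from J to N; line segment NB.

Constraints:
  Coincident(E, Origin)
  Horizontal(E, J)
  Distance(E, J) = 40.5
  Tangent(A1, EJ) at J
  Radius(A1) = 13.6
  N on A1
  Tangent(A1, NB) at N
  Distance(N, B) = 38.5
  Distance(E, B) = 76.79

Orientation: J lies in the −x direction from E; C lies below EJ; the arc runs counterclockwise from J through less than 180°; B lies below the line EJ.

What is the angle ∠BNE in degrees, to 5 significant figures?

108.35°

Checks: |CN| = 13.60 ✓; ∠(CN, NB) = 90.00° ✓; |NB| = 38.50 ✓; |EB| = 76.79 ✓.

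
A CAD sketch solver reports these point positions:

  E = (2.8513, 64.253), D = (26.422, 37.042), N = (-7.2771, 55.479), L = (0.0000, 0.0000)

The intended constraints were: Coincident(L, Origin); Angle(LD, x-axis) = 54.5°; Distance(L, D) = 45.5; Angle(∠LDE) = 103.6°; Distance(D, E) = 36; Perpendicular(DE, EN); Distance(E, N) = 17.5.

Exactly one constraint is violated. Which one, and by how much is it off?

Distance(E, N) = 17.5 — off by 4.10.

L = (0.00, 0.00) ✓; LD at 54.50° ✓; |LD| = 45.50 ✓; ∠LDE = 103.6° ✓; |DE| = 36.00 ✓; ∠(DE, EN) = 90.00° ✓; |EN| = 13.40 ✗.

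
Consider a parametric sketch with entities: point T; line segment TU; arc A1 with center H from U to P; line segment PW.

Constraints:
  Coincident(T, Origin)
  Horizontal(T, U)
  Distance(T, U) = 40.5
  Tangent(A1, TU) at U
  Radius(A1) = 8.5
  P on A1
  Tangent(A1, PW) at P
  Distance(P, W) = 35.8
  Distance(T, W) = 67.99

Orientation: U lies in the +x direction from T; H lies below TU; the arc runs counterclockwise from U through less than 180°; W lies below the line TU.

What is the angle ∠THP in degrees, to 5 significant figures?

44.089°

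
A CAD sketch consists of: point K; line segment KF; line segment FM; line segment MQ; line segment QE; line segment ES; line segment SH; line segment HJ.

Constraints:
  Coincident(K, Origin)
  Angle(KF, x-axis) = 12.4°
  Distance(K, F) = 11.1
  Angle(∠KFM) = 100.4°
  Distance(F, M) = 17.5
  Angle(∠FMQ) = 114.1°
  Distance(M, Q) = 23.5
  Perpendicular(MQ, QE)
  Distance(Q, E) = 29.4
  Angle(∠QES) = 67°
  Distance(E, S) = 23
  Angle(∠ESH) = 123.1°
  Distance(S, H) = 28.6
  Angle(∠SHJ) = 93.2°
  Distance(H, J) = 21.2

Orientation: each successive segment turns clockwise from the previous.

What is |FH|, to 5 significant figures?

24.134

K is at the origin; KF runs at 12.4° with length 11.1, so F = (10.841, 2.3836). ∠KFM = 100.4° gives FM at -67.200° from the x-axis; with |FM| = 17.5, M = (17.623, -13.749). ∠FMQ = 114.1° gives MQ at -133.10° from the x-axis; with |MQ| = 23.5, Q = (1.5657, -30.908). MQ is perpendicular to QE, so QE runs at 136.90°; with |QE| = 29.4, E = (-19.901, -10.820). ∠QES = 67.0° gives ES at 23.900° from the x-axis; with |ES| = 23.0, S = (1.1267, -1.5014). ∠ESH = 123.1° gives SH at -33.000° from the x-axis; with |SH| = 28.6, H = (25.113, -17.078). Then |FH| = |H − F| = 24.134.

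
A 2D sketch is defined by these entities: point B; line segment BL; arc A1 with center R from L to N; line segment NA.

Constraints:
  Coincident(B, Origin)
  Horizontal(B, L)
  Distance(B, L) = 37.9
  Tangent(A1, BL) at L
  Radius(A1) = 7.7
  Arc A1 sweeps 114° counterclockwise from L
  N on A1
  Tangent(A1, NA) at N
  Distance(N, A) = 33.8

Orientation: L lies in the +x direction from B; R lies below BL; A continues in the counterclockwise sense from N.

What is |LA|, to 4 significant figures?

42.25

On A1, L sits at bearing 90° from R; a 114° counterclockwise sweep puts N at bearing 204°, so N = R + 7.7·(cos 204°, sin 204°) = (30.87, -10.83). Since A1 is tangent to NA there, RN ⟂ NA, so NA runs along (−sin 204°, cos 204°); with |NA| = 33.8, A = (44.61, -41.71). Then |LA| = |A − L| = 42.25.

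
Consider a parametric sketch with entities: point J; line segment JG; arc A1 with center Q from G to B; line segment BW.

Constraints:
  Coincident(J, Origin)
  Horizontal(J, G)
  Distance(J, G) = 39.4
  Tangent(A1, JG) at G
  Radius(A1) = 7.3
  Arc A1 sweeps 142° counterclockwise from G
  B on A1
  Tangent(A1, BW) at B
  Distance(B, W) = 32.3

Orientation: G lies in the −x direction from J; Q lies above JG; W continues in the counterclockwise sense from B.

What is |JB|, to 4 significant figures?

37.27

J is at the origin; J and G share the same y with |JG| = 39.4 and G on the −x side, so G = (-39.40, 0.000). Tangency of A1 to JG means the radius QG is perpendicular to JG, so Q = G + (0, 7.3) = (-39.40, 7.300). On A1, G sits at bearing -90° from Q; a 142° counterclockwise sweep puts B at bearing 52°, so B = Q + 7.3·(cos 52°, sin 52°) = (-34.91, 13.05). Then |JB| = |B − J| = 37.27.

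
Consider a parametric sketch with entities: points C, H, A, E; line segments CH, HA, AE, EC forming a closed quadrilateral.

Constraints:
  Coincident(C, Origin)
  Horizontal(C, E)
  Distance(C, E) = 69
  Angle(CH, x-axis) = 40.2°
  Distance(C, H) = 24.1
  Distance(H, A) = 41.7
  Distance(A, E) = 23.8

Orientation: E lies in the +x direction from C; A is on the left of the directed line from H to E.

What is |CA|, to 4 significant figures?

63.51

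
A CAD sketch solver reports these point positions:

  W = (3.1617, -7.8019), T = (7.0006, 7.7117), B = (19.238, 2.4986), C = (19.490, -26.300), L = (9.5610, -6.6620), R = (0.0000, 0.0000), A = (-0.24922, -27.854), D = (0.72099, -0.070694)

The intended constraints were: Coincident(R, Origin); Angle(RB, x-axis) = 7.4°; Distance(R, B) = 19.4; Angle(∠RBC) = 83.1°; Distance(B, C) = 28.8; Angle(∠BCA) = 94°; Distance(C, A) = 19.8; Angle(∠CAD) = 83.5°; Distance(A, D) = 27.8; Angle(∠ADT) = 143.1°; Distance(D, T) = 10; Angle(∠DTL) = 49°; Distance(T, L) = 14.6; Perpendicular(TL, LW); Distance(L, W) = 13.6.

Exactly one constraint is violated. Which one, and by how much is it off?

Distance(L, W) = 13.6 — off by 7.10.

R = (0.00, 0.00) ✓; RB at 7.400° ✓; |RB| = 19.40 ✓; ∠RBC = 83.10° ✓; |BC| = 28.80 ✓; ∠BCA = 94.00° ✓; |CA| = 19.80 ✓; ∠CAD = 83.50° ✓; |AD| = 27.80 ✓; ∠ADT = 143.1° ✓; |DT| = 10.00 ✓; ∠DTL = 49.00° ✓; |TL| = 14.60 ✓; ∠(TL, LW) = 90.00° ✓; |LW| = 6.500 ✗.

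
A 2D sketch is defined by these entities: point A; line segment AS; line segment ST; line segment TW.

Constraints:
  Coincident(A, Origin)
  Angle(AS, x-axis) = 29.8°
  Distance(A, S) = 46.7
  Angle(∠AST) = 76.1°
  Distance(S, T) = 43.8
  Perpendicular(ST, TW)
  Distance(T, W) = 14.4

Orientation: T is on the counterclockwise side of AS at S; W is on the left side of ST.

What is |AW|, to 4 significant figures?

44.93

A is at the origin; AS runs at 29.8° with length 46.7, so S = 46.7·(cos 29.8°, sin 29.8°) = (40.52, 23.21). ∠AST = 76.1°, so ST runs at 29.8° + (180° − 76.1°) = 133.7° from the x-axis; with |ST| = 43.8, T = S + 43.8·(cos 133.7°, sin 133.7°) = (10.26, 54.87). ST is perpendicular to TW; with |TW| = 14.4 on the left of ST, W = T + 14.4·(-0.7230, -0.6909) = (-0.1467, 44.93). Then |AW| = |W − A| = 44.93.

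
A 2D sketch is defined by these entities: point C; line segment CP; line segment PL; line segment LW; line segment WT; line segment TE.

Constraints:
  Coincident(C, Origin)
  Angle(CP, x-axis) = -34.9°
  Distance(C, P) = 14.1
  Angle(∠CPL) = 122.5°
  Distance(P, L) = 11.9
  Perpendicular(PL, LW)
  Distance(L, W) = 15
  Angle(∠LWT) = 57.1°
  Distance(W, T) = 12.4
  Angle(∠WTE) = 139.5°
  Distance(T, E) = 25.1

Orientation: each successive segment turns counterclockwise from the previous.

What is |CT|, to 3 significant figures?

9.76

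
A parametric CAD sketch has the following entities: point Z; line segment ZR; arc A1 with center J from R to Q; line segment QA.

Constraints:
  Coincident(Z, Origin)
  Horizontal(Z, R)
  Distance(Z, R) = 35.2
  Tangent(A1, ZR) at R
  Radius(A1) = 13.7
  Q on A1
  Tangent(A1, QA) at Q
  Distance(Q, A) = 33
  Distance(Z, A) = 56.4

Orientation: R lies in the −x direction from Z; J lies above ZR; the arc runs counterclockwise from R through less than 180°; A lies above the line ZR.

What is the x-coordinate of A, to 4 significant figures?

-28.34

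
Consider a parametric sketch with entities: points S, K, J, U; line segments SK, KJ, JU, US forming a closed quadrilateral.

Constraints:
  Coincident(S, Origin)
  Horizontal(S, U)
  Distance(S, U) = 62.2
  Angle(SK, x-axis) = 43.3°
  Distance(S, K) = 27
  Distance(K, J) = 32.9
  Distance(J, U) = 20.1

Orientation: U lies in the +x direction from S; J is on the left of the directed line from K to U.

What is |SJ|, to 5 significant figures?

55.415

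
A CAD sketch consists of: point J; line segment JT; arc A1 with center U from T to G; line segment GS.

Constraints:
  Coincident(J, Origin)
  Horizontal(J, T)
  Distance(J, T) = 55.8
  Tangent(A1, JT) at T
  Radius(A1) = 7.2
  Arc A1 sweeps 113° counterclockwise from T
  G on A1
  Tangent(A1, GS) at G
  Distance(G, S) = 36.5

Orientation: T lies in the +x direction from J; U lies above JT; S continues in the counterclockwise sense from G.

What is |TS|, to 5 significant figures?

44.275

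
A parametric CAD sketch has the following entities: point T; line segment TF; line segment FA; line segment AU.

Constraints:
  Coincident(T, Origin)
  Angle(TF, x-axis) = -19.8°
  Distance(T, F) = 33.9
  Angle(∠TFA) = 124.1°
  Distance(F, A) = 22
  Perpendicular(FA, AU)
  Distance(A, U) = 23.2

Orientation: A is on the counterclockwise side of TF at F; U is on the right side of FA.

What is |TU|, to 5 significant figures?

65.652

T is at the origin; TF runs at -19.8° with length 33.9, so F = 33.9·(cos -19.8°, sin -19.8°) = (31.896, -11.483). ∠TFA = 124.1°, so FA runs at -19.8° + (180° − 124.1°) = 36.100° from the x-axis; with |FA| = 22.0, A = F + 22.0·(cos 36.100°, sin 36.100°) = (49.672, 1.4791). The perpendicularity gives AU at right angles to FA; with |AU| = 23.2 on the right of FA, U = A + 23.2·(0.58920, -0.80799) = (63.341, -17.266). Then |TU| = |U − T| = 65.652.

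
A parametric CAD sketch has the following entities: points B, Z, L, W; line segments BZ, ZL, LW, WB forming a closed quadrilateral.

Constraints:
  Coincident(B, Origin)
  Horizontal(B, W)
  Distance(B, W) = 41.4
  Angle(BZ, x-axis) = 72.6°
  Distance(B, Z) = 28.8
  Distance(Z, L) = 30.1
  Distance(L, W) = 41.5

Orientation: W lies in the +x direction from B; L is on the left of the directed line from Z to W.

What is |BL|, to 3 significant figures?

54.3

B is at the origin; BW is horizontal with |BW| = 41.4 and W in +x, so W = (41.4, 0). BZ runs at 72.6° with |BZ| = 28.8, so Z = (8.61, 27.5). L is determined by |ZL| = 30.1 and |LW| = 41.5 together: it lies at the intersection of circle(Z, 30.1) and circle(W, 41.5). With |ZW| = 42.8, the foot of the radical line on ZW is 11.9 from Z and the perpendicular offset is √(30.1² − 11.9²) = 27.7. Taking the left-of-ZW solution: L = (35.5, 41.1).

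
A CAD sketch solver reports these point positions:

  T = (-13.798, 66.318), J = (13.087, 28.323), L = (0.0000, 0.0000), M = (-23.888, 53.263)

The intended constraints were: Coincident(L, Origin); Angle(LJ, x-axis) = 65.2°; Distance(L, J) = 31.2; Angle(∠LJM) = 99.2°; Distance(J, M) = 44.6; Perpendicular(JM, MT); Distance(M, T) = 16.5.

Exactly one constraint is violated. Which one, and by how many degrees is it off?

Perpendicular(JM, MT) — off by 3.70°.

L = (0.00, 0.00) ✓; LJ at 65.20° ✓; |LJ| = 31.20 ✓; ∠LJM = 99.20° ✓; |JM| = 44.60 ✓; ∠(JM, MT) = 93.70° ✗; |MT| = 16.50 ✓.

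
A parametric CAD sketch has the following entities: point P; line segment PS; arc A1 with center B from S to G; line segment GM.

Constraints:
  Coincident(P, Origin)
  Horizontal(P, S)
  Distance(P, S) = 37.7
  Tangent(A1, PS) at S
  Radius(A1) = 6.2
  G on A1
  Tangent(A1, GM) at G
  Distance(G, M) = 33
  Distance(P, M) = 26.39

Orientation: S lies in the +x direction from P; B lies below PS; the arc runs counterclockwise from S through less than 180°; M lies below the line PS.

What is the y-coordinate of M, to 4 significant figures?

-24.58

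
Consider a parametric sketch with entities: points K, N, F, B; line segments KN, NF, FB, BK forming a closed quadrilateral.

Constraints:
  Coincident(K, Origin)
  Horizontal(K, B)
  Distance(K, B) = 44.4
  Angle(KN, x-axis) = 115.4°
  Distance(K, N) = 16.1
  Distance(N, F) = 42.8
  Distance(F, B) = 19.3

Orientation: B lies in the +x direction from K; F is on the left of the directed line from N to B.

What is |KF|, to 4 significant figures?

39.76

K is at the origin; KB is horizontal with |KB| = 44.4 and B in +x, so B = (44.4, 0). KN runs at 115.4° with |KN| = 16.1, so N = (-6.906, 14.54). F is determined by |NF| = 42.8 and |FB| = 19.3 together: it lies at the intersection of circle(N, 42.8) and circle(B, 19.3). With |NB| = 53.33, the foot of the radical line on NB is 40.35 from N and the perpendicular offset is √(42.8² − 40.35²) = 14.28. Taking the left-of-NB solution: F = (35.81, 17.28).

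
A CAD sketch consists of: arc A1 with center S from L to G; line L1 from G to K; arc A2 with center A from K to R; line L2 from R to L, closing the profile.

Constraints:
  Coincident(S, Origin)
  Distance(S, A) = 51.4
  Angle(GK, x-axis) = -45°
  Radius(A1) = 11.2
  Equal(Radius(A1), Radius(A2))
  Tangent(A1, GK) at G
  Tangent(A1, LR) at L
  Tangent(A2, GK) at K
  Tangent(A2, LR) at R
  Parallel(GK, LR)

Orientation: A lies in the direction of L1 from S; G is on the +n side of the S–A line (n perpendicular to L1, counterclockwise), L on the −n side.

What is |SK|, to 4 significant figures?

52.61

Tangency of A1 to both parallel lines with radius 11.2 puts G and L at S ± 11.2·n: G = (7.920, 7.920), L = (-7.920, -7.920). Equal radii place K and R the same way about A: K = A + 11.2·n = (44.26, -28.43), R = A − 11.2·n = (28.43, -44.26). Then |SK| = |K − S| = 52.61.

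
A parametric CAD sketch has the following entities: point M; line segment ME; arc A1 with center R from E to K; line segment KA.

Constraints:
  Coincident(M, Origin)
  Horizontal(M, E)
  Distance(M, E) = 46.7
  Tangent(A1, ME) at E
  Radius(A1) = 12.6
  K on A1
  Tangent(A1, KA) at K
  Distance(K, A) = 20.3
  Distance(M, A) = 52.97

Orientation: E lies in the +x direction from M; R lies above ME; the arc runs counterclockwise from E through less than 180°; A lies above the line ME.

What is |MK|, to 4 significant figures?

59.19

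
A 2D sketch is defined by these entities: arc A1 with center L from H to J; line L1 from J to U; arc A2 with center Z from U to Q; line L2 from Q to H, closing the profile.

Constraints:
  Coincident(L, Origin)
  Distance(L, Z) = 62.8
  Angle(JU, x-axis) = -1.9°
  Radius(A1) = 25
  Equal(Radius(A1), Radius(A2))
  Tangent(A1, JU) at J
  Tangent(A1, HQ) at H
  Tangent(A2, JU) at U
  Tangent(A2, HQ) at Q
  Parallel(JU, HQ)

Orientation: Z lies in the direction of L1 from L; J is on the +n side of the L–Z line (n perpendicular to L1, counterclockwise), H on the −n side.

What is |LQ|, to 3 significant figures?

67.6

The slot axis is L1's direction at -1.9°, so u = (cos -1.9°, sin -1.9°) = (0.999, -0.0332) and n = (−sin -1.9°, cos -1.9°) = (0.0332, 0.999). L is at the origin and Z lies 62.8 along u from L, so Z = 62.8·u = (62.8, -2.08). Tangency of A1 to both parallel lines with radius 25.0 puts J and H at L ± 25.0·n: J = (0.829, 25.0), H = (-0.829, -25.0). Equal radii place U and Q the same way about Z: U = Z + 25.0·n = (63.6, 22.9), Q = Z − 25.0·n = (61.9, -27.1). Then |LQ| = |Q − L| = 67.6.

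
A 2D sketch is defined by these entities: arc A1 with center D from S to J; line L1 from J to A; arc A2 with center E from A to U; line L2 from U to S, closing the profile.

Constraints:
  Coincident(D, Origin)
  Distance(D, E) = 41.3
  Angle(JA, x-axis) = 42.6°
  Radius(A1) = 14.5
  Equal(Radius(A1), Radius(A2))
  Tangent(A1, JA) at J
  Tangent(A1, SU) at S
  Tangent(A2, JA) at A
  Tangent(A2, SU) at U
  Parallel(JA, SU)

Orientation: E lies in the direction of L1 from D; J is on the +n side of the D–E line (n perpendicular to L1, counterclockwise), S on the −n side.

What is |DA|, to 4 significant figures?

43.77

The slot axis is L1's direction at 42.6°, so u = (cos 42.6°, sin 42.6°) = (0.7361, 0.6769) and n = (−sin 42.6°, cos 42.6°) = (-0.6769, 0.7361). D is at the origin and E lies 41.3 along u from D, so E = 41.3·u = (30.40, 27.95). Tangency of A1 to both parallel lines with radius 14.5 puts J and S at D ± 14.5·n: J = (-9.815, 10.67), S = (9.815, -10.67). Equal radii place A and U the same way about E: A = E + 14.5·n = (20.59, 38.63), U = E − 14.5·n = (40.22, 17.28). Then |DA| = |A − D| = 43.77.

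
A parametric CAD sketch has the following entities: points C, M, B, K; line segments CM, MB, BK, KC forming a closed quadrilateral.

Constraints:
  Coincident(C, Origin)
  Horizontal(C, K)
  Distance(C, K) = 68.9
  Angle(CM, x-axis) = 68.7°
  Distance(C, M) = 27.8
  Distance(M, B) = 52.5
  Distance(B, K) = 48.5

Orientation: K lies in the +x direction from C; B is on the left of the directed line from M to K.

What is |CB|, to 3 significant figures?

74.9

Checks: |MB| = 52.50 ✓; |BK| = 48.50 ✓.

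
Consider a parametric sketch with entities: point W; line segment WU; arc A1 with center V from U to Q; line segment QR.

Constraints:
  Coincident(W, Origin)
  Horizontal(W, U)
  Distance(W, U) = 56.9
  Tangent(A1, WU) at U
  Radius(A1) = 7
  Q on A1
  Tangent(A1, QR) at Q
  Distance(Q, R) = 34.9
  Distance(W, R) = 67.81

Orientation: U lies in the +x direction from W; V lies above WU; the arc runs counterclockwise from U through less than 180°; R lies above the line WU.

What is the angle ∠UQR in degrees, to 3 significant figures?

126°

W is at the origin; WU is horizontal with |WU| = 56.9 and U on the +x side, so U = (56.9, 0.00). A1 meets WU tangentially, so VU is at right angles to WU, so V = U + (0, 7) = (56.9, 7.00). Since VQ ⟂ QR (tangency), |VR| = √(7.0² + 34.9²) = 35.6 regardless of where Q sits on A1. So R lies on both circle(W, 67.81) and circle(V, 35.6); the above-WU intersection is R = (52.9, 42.4). Q is the foot of the tangent from R: Q = (63.6, 9.13).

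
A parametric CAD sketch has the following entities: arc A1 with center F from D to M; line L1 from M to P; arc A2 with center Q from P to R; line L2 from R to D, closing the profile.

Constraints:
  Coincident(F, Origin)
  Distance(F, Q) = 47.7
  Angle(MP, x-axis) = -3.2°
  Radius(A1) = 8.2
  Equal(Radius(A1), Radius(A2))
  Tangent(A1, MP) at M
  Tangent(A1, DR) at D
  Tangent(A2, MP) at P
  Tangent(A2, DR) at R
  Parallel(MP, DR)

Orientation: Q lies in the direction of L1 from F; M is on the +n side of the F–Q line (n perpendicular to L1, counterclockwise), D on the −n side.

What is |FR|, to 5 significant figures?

48.400

Tangency of A1 to both parallel lines with radius 8.2 puts M and D at F ± 8.2·n: M = (0.45774, 8.1872), D = (-0.45774, -8.1872). Equal radii place P and R the same way about Q: P = Q + 8.2·n = (48.083, 5.5245), R = Q − 8.2·n = (47.168, -10.850). Then |FR| = |R − F| = 48.400.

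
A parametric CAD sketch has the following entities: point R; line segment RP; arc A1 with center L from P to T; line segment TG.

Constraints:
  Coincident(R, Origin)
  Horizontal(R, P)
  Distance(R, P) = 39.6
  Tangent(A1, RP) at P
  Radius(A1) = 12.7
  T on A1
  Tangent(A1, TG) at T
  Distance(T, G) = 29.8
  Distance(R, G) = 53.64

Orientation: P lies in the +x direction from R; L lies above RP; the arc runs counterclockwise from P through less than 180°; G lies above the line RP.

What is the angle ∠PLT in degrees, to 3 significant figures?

129°

Checks: ∠(LP, PR) = 90.00° ✓; |LT| = 12.70 ✓; ∠(LT, TG) = 90.00° ✓; |TG| = 29.80 ✓; |RG| = 53.64 ✓.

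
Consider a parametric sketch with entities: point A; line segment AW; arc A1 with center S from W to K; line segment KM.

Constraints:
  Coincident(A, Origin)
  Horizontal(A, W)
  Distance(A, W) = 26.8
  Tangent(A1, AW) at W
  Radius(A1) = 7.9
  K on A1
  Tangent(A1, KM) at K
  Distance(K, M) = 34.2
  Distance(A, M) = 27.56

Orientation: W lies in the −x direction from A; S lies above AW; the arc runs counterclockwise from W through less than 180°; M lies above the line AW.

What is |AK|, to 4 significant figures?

21.18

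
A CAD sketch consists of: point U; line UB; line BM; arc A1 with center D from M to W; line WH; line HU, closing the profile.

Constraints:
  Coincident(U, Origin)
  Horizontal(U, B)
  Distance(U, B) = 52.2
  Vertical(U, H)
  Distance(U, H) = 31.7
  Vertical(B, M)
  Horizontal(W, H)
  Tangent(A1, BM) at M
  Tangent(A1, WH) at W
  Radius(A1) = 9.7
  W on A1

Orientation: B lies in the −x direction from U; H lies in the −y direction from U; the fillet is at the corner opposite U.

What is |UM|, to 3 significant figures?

56.6

The virtual corner opposite U is at (-52.2, -31.7). A1 meets BM tangentially, so DM is at right angles to BM and since A1 is tangent to WH there, DW ⟂ WH, with radius 9.7, so the center D sits 9.7 in from both sides at D = (-42.5, -22.0). That places the tangent points at M = (-52.2, -22.0) on BM and W = (-42.5, -31.7) on WH. Then |UM| = |M − U| = 56.6.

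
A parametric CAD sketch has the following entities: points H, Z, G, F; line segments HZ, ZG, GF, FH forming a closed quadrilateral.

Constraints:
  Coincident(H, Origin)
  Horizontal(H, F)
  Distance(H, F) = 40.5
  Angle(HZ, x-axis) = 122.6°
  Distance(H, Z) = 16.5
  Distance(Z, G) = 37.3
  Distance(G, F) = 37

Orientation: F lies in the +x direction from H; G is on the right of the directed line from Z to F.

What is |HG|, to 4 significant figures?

20.89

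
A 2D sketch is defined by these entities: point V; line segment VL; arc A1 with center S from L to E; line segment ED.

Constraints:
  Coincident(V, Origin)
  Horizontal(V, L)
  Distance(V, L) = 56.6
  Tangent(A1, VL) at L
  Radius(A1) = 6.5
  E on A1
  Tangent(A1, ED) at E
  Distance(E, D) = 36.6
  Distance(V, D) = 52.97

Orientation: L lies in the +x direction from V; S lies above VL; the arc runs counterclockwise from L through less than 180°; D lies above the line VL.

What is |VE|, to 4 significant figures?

62.38

V is at the origin; V and L share the same y with |VL| = 56.6 and L on the +x side, so L = (56.60, 0.000). A1 meets VL tangentially, so SL is at right angles to VL, so S = L + (0, 6.5) = (56.60, 6.500). Since SE ⟂ ED (tangency), |SD| = √(6.5² + 36.6²) = 37.17 regardless of where E sits on A1. So D lies on both circle(V, 52.97) and circle(S, 37.17); the above-VL intersection is D = (36.89, 38.02). E is the foot of the tangent from D: E = (61.42, 10.86).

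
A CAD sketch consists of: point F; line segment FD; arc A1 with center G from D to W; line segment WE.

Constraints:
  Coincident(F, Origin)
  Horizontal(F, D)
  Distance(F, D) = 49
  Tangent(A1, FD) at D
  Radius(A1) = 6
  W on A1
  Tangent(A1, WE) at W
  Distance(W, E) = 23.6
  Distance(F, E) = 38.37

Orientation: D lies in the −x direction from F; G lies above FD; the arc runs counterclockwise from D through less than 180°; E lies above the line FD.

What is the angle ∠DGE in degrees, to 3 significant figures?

133°

Checks: |GW| = 6.000 ✓; ∠(GW, WE) = 90.00° ✓; |WE| = 23.60 ✓; |FE| = 38.37 ✓.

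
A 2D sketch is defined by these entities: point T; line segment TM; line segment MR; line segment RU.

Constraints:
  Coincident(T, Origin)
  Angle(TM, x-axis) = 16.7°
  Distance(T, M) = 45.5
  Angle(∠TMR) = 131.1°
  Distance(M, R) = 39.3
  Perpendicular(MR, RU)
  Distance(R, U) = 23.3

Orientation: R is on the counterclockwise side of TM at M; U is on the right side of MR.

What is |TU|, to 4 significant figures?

90.04

T is at the origin; TM runs at 16.7° with length 45.5, so M = 45.5·(cos 16.7°, sin 16.7°) = (43.58, 13.07). ∠TMR = 131.1°, so MR runs at 16.7° + (180° − 131.1°) = 65.60° from the x-axis; with |MR| = 39.3, R = M + 39.3·(cos 65.60°, sin 65.60°) = (59.82, 48.86). MR ⟂ RU; with |RU| = 23.3 on the right of MR, U = R + 23.3·(0.9107, -0.4131) = (81.03, 39.24). Then |TU| = |U − T| = 90.04.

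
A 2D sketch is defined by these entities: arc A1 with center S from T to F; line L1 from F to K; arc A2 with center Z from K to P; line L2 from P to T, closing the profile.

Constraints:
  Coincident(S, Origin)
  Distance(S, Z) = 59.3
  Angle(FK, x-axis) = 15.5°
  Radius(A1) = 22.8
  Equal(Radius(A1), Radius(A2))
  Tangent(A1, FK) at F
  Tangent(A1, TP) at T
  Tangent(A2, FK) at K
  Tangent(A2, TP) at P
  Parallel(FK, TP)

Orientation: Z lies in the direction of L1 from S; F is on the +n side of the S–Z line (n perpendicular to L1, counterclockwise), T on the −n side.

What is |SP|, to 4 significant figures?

63.53

Tangency of A1 to both parallel lines with radius 22.8 puts F and T at S ± 22.8·n: F = (-6.093, 21.97), T = (6.093, -21.97). Equal radii place K and P the same way about Z: K = Z + 22.8·n = (51.05, 37.82), P = Z − 22.8·n = (63.24, -6.124). Then |SP| = |P − S| = 63.53.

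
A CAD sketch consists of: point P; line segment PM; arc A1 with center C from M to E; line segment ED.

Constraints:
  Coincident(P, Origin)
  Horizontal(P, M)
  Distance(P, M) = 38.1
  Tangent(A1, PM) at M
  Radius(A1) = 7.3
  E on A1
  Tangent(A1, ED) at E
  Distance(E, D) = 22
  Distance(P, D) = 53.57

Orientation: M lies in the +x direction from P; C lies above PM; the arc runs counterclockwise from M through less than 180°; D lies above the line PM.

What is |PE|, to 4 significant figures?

46.02

Checks: |PM| = 38.10 ✓; |CE| = 7.300 ✓; ∠(CE, ED) = 90.00° ✓; |ED| = 22.00 ✓; |PD| = 53.57 ✓.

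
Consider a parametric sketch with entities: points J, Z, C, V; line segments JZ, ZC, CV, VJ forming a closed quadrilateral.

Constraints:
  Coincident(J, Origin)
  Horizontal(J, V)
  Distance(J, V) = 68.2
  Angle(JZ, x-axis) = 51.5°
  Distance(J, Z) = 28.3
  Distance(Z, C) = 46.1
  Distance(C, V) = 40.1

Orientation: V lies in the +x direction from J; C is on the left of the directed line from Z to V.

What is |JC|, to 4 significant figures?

72.07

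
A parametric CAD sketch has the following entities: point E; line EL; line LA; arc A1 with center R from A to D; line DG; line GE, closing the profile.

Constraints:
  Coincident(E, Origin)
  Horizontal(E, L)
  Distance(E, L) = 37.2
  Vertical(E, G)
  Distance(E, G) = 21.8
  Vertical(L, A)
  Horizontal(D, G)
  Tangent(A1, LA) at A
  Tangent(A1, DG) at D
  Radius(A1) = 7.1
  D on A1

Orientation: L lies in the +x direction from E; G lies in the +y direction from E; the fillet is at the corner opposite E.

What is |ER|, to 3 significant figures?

33.5

E is at the origin; EL is horizontal with |EL| = 37.2 and L on the +x side, so L = (37.2, 0.00). EG is vertical with |EG| = 21.8 and G on the +y side, so G = (0.00, 21.8). The virtual corner opposite E is at (37.2, 21.8). The tangent condition forces RA to be normal to LA and the tangent condition forces RD to be normal to DG, with radius 7.1, so the center R sits 7.1 in from both sides at R = (30.1, 14.7). Then |ER| = |R − E| = 33.5.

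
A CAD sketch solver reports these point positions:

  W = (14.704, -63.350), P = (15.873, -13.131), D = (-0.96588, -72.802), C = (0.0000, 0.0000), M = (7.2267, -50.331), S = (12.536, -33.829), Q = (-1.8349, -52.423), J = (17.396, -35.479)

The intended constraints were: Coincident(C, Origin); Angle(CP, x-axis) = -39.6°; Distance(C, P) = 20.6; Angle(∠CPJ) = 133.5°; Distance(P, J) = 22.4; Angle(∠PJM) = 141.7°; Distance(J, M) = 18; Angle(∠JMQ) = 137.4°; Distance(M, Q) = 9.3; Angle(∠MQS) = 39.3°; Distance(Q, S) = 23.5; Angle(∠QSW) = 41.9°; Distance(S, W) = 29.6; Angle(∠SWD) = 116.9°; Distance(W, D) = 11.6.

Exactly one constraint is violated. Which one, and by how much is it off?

Distance(W, D) = 11.6 — off by 6.70.

C = (0.00, 0.00) ✓; CP at -39.60° ✓; |CP| = 20.60 ✓; ∠CPJ = 133.5° ✓; |PJ| = 22.40 ✓; ∠PJM = 141.7° ✓; |JM| = 18.00 ✓; ∠JMQ = 137.4° ✓; |MQ| = 9.300 ✓; ∠MQS = 39.30° ✓; |QS| = 23.50 ✓; ∠QSW = 41.90° ✓; |SW| = 29.60 ✓; ∠SWD = 116.9° ✓; |WD| = 18.30 ✗.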